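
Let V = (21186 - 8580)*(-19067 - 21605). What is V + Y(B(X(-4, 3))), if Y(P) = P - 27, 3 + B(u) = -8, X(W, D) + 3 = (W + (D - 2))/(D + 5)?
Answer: -512711270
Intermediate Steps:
X(W, D) = -3 + (-2 + D + W)/(5 + D) (X(W, D) = -3 + (W + (D - 2))/(D + 5) = -3 + (W + (-2 + D))/(5 + D) = -3 + (-2 + D + W)/(5 + D))
B(u) = -11 (B(u) = -3 - 8 = -11)
Y(P) = -27 + P
V = -512711232 (V = 12606*(-40672) = -512711232)
V + Y(B(X(-4, 3))) = -512711232 + (-27 - 11) = -512711232 - 38 = -512711270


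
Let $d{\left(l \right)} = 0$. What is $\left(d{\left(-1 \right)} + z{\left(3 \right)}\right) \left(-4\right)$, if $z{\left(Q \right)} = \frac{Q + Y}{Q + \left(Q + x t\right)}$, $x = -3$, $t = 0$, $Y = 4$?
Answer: $- \frac{14}{3} \approx -4.6667$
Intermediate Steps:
$z{\left(Q \right)} = \frac{4 + Q}{2 Q}$ ($z{\left(Q \right)} = \frac{Q + 4}{Q + \left(Q - 0\right)} = \frac{4 + Q}{Q + \left(Q + 0\right)} = \frac{4 + Q}{Q + Q} = \frac{4 + Q}{2 Q}$)
$\left(d{\left(-1 \right)} + z{\left(3 \right)}\right) \left(-4\right) = \left(0 + \frac{4 + 3}{2 \cdot 3}\right) \left(-4\right) = \left(0 + \frac{1}{2} \cdot \frac{1}{3} \cdot 7\right) \left(-4\right) = \left(0 + \frac{7}{6}\right) \left(-4\right) = \frac{7}{6} \left(-4\right) = - \frac{14}{3}$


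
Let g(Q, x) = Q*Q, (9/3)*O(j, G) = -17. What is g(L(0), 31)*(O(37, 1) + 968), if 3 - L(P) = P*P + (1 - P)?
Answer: 11548/3 ≈ 3849.3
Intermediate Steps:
O(j, G) = -17/3 (O(j, G) = (⅓)*(-17) = -17/3)
L(P) = 2 + P - P² (L(P) = 3 - (P*P + (1 - P)) = 3 - (P² + (1 - P)) = 3 - (1 + P² - P) = 3 + (-1 + P - P²) = 2 + P - P²)
g(Q, x) = Q²
g(L(0), 31)*(O(37, 1) + 968) = (2 + 0 - 1*0²)²*(-17/3 + 968) = (2 + 0 - 1*0)²*(2887/3) = (2 + 0 + 0)²*(2887/3) = 2²*(2887/3) = 4*(2887/3) = 11548/3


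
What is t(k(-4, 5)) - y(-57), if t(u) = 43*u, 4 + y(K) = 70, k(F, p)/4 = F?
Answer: -754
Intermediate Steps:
k(F, p) = 4*F
y(K) = 66 (y(K) = -4 + 70 = 66)
t(k(-4, 5)) - y(-57) = 43*(4*(-4)) - 1*66 = 43*(-16) - 66 = -688 - 66 = -754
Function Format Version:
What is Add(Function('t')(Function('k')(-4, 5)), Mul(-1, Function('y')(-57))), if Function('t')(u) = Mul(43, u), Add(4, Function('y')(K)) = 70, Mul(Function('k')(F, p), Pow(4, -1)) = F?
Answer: -754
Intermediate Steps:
Function('k')(F, p) = Mul(4, F)
Function('y')(K) = 66 (Function('y')(K) = Add(-4, 70) = 66)
Add(Function('t')(Function('k')(-4, 5)), Mul(-1, Function('y')(-57))) = Add(Mul(43, Mul(4, -4)), Mul(-1, 66)) = Add(Mul(43, -16), -66) = Add(-688, -66) = -754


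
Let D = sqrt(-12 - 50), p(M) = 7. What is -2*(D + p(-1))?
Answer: -14 - 2*I*sqrt(62) ≈ -14.0 - 15.748*I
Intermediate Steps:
D = I*sqrt(62) (D = sqrt(-62) = I*sqrt(62) ≈ 7.874*I)
-2*(D + p(-1)) = -2*(I*sqrt(62) + 7) = -2*(7 + I*sqrt(62)) = -14 - 2*I*sqrt(62)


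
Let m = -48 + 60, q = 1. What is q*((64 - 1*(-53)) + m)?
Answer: 129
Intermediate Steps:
m = 12
q*((64 - 1*(-53)) + m) = 1*((64 - 1*(-53)) + 12) = 1*((64 + 53) + 12) = 1*(117 + 12) = 1*129 = 129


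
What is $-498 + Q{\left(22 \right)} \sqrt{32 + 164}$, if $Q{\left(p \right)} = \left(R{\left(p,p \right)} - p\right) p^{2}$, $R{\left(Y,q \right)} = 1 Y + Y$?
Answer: $148574$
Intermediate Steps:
$R{\left(Y,q \right)} = 2 Y$ ($R{\left(Y,q \right)} = Y + Y = 2 Y$)
$Q{\left(p \right)} = p^{3}$ ($Q{\left(p \right)} = \left(2 p - p\right) p^{2} = p p^{2} = p^{3}$)
$-498 + Q{\left(22 \right)} \sqrt{32 + 164} = -498 + 22^{3} \sqrt{32 + 164} = -498 + 10648 \sqrt{196} = -498 + 10648 \cdot 14 = -498 + 149072 = 148574$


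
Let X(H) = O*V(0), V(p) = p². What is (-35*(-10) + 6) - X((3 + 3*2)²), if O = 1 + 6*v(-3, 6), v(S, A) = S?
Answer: 356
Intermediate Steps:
O = -17 (O = 1 + 6*(-3) = 1 - 18 = -17)
X(H) = 0 (X(H) = -17*0² = -17*0 = 0)
(-35*(-10) + 6) - X((3 + 3*2)²) = (-35*(-10) + 6) - 1*0 = (350 + 6) + 0 = 356 + 0 = 356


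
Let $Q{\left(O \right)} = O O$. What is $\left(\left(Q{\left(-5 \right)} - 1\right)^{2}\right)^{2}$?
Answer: $331776$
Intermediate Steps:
$Q{\left(O \right)} = O^{2}$
$\left(\left(Q{\left(-5 \right)} - 1\right)^{2}\right)^{2} = \left(\left(\left(-5\right)^{2} - 1\right)^{2}\right)^{2} = \left(\left(25 - 1\right)^{2}\right)^{2} = \left(24^{2}\right)^{2} = 576^{2} = 331776$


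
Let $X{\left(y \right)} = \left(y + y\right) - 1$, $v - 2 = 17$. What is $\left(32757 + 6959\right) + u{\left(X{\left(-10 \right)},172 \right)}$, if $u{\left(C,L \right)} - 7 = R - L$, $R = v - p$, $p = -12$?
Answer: $39582$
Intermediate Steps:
$v = 19$ ($v = 2 + 17 = 19$)
$X{\left(y \right)} = -1 + 2 y$ ($X{\left(y \right)} = 2 y - 1 = -1 + 2 y$)
$R = 31$ ($R = 19 - -12 = 19 + 12 = 31$)
$u{\left(C,L \right)} = 38 - L$ ($u{\left(C,L \right)} = 7 - \left(-31 + L\right) = 38 - L$)
$\left(32757 + 6959\right) + u{\left(X{\left(-10 \right)},172 \right)} = \left(32757 + 6959\right) + \left(38 - 172\right) = 39716 + \left(38 - 172\right) = 39716 - 134 = 39582$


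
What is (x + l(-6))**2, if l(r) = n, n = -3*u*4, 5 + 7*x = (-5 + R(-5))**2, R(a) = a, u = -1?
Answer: 32041/49 ≈ 653.90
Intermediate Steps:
x = 95/7 (x = -5/7 + (-5 - 5)**2/7 = -5/7 + (1/7)*(-10)**2 = -5/7 + (1/7)*100 = -5/7 + 100/7 = 95/7 ≈ 13.571)
n = 12 (n = -3*(-1)*4 = 3*4 = 12)
l(r) = 12
(x + l(-6))**2 = (95/7 + 12)**2 = (179/7)**2 = 32041/49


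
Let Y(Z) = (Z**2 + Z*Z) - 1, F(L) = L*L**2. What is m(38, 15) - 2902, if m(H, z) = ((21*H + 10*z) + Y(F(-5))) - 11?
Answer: 29284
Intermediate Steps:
F(L) = L**3
Y(Z) = -1 + 2*Z**2 (Y(Z) = (Z**2 + Z**2) - 1 = 2*Z**2 - 1 = -1 + 2*Z**2)
m(H, z) = 31238 + 10*z + 21*H (m(H, z) = ((21*H + 10*z) + (-1 + 2*((-5)**3)**2)) - 11 = ((10*z + 21*H) + (-1 + 2*(-125)**2)) - 11 = ((10*z + 21*H) + (-1 + 2*15625)) - 11 = ((10*z + 21*H) + (-1 + 31250)) - 11 = ((10*z + 21*H) + 31249) - 11 = (31249 + 10*z + 21*H) - 11 = 31238 + 10*z + 21*H)
m(38, 15) - 2902 = (31238 + 10*15 + 21*38) - 2902 = (31238 + 150 + 798) - 2902 = 32186 - 2902 = 29284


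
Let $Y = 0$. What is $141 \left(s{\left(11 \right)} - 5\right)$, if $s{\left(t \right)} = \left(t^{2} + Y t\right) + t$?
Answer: $17907$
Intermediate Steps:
$s{\left(t \right)} = t + t^{2}$ ($s{\left(t \right)} = \left(t^{2} + 0 t\right) + t = \left(t^{2} + 0\right) + t = t^{2} + t = t + t^{2}$)
$141 \left(s{\left(11 \right)} - 5\right) = 141 \left(11 \left(1 + 11\right) - 5\right) = 141 \left(11 \cdot 12 - 5\right) = 141 \left(132 - 5\right) = 141 \cdot 127 = 17907$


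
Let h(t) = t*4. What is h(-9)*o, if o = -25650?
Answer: 923400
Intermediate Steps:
h(t) = 4*t
h(-9)*o = (4*(-9))*(-25650) = -36*(-25650) = 923400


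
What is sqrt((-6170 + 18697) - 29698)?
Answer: I*sqrt(17171) ≈ 131.04*I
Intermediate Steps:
sqrt((-6170 + 18697) - 29698) = sqrt(12527 - 29698) = sqrt(-17171) = I*sqrt(17171)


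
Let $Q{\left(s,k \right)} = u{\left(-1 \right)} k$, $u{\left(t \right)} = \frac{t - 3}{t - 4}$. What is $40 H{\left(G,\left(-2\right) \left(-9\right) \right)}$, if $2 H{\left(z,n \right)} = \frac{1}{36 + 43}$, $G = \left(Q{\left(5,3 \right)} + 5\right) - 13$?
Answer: $\frac{20}{79} \approx 0.25316$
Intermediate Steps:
$u{\left(t \right)} = \frac{-3 + t}{-4 + t}$
$Q{\left(s,k \right)} = \frac{4 k}{5}$ ($Q{\left(s,k \right)} = \frac{-3 - 1}{-4 - 1} k = \frac{1}{-5} \left(-4\right) k = \left(- \frac{1}{5}\right) \left(-4\right) k = \frac{4 k}{5}$)
$G = - \frac{28}{5}$ ($G = \left(\frac{4}{5} \cdot 3 + 5\right) - 13 = \left(\frac{12}{5} + 5\right) - 13 = \frac{37}{5} - 13 = - \frac{28}{5} \approx -5.6$)
$H{\left(z,n \right)} = \frac{1}{158}$ ($H{\left(z,n \right)} = \frac{1}{2 \left(36 + 43\right)} = \frac{1}{2 \cdot 79} = \frac{1}{2} \cdot \frac{1}{79} = \frac{1}{158}$)
$40 H{\left(G,\left(-2\right) \left(-9\right) \right)} = 40 \cdot \frac{1}{158} = \frac{20}{79}$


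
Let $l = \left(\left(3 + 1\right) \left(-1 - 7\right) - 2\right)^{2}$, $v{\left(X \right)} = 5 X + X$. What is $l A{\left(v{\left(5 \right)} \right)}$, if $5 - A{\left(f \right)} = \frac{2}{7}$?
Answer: $\frac{38148}{7} \approx 5449.7$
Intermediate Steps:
$v{\left(X \right)} = 6 X$
$A{\left(f \right)} = \frac{33}{7}$ ($A{\left(f \right)} = 5 - \frac{2}{7} = \frac{33}{7}$)
$l = 1156$ ($l = \left(4 \left(-8\right) - 2\right)^{2} = \left(-32 - 2\right)^{2} = \left(-34\right)^{2} = 1156$)
$l A{\left(v{\left(5 \right)} \right)} = 1156 \cdot \frac{33}{7} = \frac{38148}{7}$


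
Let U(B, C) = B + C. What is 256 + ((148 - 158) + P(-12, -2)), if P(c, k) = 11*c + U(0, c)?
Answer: 102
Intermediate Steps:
P(c, k) = 12*c (P(c, k) = 11*c + (0 + c) = 11*c + c = 12*c)
256 + ((148 - 158) + P(-12, -2)) = 256 + ((148 - 158) + 12*(-12)) = 256 + (-10 - 144) = 256 - 154 = 102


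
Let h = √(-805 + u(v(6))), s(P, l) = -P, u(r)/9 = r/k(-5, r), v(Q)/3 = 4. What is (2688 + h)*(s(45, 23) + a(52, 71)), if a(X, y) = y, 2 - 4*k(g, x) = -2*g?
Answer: 69888 + 26*I*√859 ≈ 69888.0 + 762.03*I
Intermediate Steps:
k(g, x) = ½ + g/2 (k(g, x) = ½ - (-1)*g/2 = ½ + g/2)
v(Q) = 12 (v(Q) = 3*4 = 12)
u(r) = -9*r/2 (u(r) = 9*(r/(½ + (½)*(-5))) = 9*(r/(½ - 5/2)) = 9*(r/(-2)) = 9*(r*(-½)) = 9*(-r/2) = -9*r/2)
h = I*√859 (h = √(-805 - 9/2*12) = √(-805 - 54) = √(-859) = I*√859 ≈ 29.309*I)
(2688 + h)*(s(45, 23) + a(52, 71)) = (2688 + I*√859)*(-1*45 + 71) = (2688 + I*√859)*(-45 + 71) = (2688 + I*√859)*26 = 69888 + 26*I*√859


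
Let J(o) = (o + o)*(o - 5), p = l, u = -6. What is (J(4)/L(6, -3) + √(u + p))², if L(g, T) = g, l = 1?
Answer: (4 - 3*I*√5)²/9 ≈ -3.2222 - 5.9628*I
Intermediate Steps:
p = 1
J(o) = 2*o*(-5 + o) (J(o) = (2*o)*(-5 + o) = 2*o*(-5 + o))
(J(4)/L(6, -3) + √(u + p))² = ((2*4*(-5 + 4))/6 + √(-6 + 1))² = ((2*4*(-1))*(⅙) + √(-5))² = (-8*⅙ + I*√5)² = (-4/3 + I*√5)²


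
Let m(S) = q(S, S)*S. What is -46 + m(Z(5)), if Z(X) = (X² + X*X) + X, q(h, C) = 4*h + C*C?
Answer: 178429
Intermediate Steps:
q(h, C) = C² + 4*h (q(h, C) = 4*h + C² = C² + 4*h)
Z(X) = X + 2*X² (Z(X) = (X² + X²) + X = 2*X² + X = X + 2*X²)
m(S) = S*(S² + 4*S) (m(S) = (S² + 4*S)*S = S*(S² + 4*S))
-46 + m(Z(5)) = -46 + (5*(1 + 2*5))²*(4 + 5*(1 + 2*5)) = -46 + (5*(1 + 10))²*(4 + 5*(1 + 10)) = -46 + (5*11)²*(4 + 5*11) = -46 + 55²*(4 + 55) = -46 + 3025*59 = -46 + 178475 = 178429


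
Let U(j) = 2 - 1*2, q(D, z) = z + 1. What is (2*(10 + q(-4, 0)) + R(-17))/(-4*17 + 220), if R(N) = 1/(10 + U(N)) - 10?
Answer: 121/1520 ≈ 0.079605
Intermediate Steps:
q(D, z) = 1 + z
U(j) = 0 (U(j) = 2 - 2 = 0)
R(N) = -99/10 (R(N) = 1/(10 + 0) - 10 = 1/10 - 10 = ⅒ - 10 = -99/10)
(2*(10 + q(-4, 0)) + R(-17))/(-4*17 + 220) = (2*(10 + (1 + 0)) - 99/10)/(-4*17 + 220) = (2*(10 + 1) - 99/10)/(-68 + 220) = (2*11 - 99/10)/152 = (22 - 99/10)*(1/152) = (121/10)*(1/152) = 121/1520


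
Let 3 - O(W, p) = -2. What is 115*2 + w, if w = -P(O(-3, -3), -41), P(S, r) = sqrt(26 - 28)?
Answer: 230 - I*sqrt(2) ≈ 230.0 - 1.4142*I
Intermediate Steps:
O(W, p) = 5 (O(W, p) = 3 - 1*(-2) = 3 + 2 = 5)
P(S, r) = I*sqrt(2) (P(S, r) = sqrt(-2) = I*sqrt(2))
w = -I*sqrt(2) ≈ -1.4142*I
115*2 + w = 115*2 - I*sqrt(2) = 230 - I*sqrt(2)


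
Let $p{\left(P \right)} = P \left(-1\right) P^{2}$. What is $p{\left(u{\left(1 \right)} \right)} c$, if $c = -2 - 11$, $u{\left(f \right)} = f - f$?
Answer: $0$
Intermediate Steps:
$u{\left(f \right)} = 0$
$p{\left(P \right)} = - P^{3}$ ($p{\left(P \right)} = - P P^{2} = - P^{3}$)
$c = -13$
$p{\left(u{\left(1 \right)} \right)} c = - 0^{3} \left(-13\right) = \left(-1\right) 0 \left(-13\right) = 0 \left(-13\right) = 0$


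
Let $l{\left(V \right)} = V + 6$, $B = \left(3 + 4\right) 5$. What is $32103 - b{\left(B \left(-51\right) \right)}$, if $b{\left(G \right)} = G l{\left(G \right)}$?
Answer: $-3143412$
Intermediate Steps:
$B = 35$ ($B = 7 \cdot 5 = 35$)
$l{\left(V \right)} = 6 + V$
$b{\left(G \right)} = G \left(6 + G\right)$
$32103 - b{\left(B \left(-51\right) \right)} = 32103 - 35 \left(-51\right) \left(6 + 35 \left(-51\right)\right) = 32103 - - 1785 \left(6 - 1785\right) = 32103 - \left(-1785\right) \left(-1779\right) = 32103 - 3175515 = -3143412$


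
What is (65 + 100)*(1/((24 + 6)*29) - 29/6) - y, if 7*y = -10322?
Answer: 137484/203 ≈ 677.26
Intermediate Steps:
y = -10322/7 (y = (⅐)*(-10322) = -10322/7 ≈ -1474.6)
(65 + 100)*(1/((24 + 6)*29) - 29/6) - y = (65 + 100)*(1/((24 + 6)*29) - 29/6) - 1*(-10322/7) = 165*((1/29)/30 - 29*⅙) + 10322/7 = 165*((1/30)*(1/29) - 29/6) + 10322/7 = 165*(1/870 - 29/6) + 10322/7 = 165*(-2102/435) + 10322/7 = -23122/29 + 10322/7 = 137484/203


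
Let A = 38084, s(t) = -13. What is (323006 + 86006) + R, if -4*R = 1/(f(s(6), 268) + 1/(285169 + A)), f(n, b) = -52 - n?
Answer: 20625438228821/50427464 ≈ 4.0901e+5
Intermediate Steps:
R = 323253/50427464 (R = -1/(4*((-52 - 1*(-13)) + 1/(285169 + 38084))) = -1/(4*((-52 + 13) + 1/323253)) = -1/(4*(-39 + 1/323253)) = -1/(4*(-12606866/323253)) = -¼*(-323253/12606866) = 323253/50427464 ≈ 0.0064103)
(323006 + 86006) + R = (323006 + 86006) + 323253/50427464 = 409012 + 323253/50427464 = 20625438228821/50427464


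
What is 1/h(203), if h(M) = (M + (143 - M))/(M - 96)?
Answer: 107/143 ≈ 0.74825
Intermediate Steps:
h(M) = 143/(-96 + M)
1/h(203) = 1/(143/(-96 + 203)) = 1/(143/107) = 107/143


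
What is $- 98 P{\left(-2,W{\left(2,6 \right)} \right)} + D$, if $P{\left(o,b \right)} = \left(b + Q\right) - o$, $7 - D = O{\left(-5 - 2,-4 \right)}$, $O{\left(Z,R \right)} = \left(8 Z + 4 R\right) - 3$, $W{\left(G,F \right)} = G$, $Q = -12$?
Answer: $866$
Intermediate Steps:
$O{\left(Z,R \right)} = -3 + 4 R + 8 Z$ ($O{\left(Z,R \right)} = \left(4 R + 8 Z\right) - 3 = -3 + 4 R + 8 Z$)
$D = 82$ ($D = 7 - \left(-3 + 4 \left(-4\right) + 8 \left(-5 - 2\right)\right) = 7 - \left(-3 - 16 + 8 \left(-7\right)\right) = 7 - \left(-3 - 16 - 56\right) = 7 - -75 = 7 + 75 = 82$)
$P{\left(o,b \right)} = -12 + b - o$ ($P{\left(o,b \right)} = \left(b - 12\right) - o = \left(-12 + b\right) - o = -12 + b - o$)
$- 98 P{\left(-2,W{\left(2,6 \right)} \right)} + D = - 98 \left(-12 + 2 - -2\right) + 82 = - 98 \left(-12 + 2 + 2\right) + 82 = \left(-98\right) \left(-8\right) + 82 = 784 + 82 = 866$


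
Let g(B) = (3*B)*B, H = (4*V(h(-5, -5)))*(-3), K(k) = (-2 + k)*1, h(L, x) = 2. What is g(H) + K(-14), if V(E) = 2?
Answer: 1712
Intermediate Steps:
K(k) = -2 + k
H = -24 (H = (4*2)*(-3) = 8*(-3) = -24)
g(B) = 3*B²
g(H) + K(-14) = 3*(-24)² + (-2 - 14) = 3*576 - 16 = 1728 - 16 = 1712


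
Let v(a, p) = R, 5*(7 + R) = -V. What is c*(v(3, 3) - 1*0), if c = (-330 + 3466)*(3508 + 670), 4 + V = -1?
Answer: -78613248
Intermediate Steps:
V = -5 (V = -4 - 1 = -5)
R = -6 (R = -7 + (-1*(-5))/5 = -7 + (1/5)*5 = -7 + 1 = -6)
c = 13102208 (c = 3136*4178 = 13102208)
v(a, p) = -6
c*(v(3, 3) - 1*0) = 13102208*(-6 - 1*0) = 13102208*(-6 + 0) = 13102208*(-6) = -78613248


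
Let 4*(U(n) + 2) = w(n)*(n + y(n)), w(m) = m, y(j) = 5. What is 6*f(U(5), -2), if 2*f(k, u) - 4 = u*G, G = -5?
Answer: 42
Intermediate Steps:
U(n) = -2 + n*(5 + n)/4 (U(n) = -2 + (n*(n + 5))/4 = -2 + (n*(5 + n))/4 = -2 + n*(5 + n)/4)
f(k, u) = 2 - 5*u/2 (f(k, u) = 2 + (u*(-5))/2 = 2 + (-5*u)/2 = 2 - 5*u/2)
6*f(U(5), -2) = 6*(2 - 5/2*(-2)) = 6*(2 + 5) = 6*7 = 42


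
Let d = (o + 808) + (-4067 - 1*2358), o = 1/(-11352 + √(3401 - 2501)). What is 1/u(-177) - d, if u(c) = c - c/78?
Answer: 288914857153/51435846 ≈ 5617.0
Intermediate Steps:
u(c) = 77*c/78 (u(c) = c - c/78 = 77*c/78)
o = -1/11322 (o = 1/(-11352 + √900) = 1/(-11352 + 30) = 1/(-11322) = -1/11322 ≈ -8.8324e-5)
d = -63595675/11322 (d = (-1/11322 + 808) + (-4067 - 1*2358) = 9148175/11322 + (-4067 - 2358) = 9148175/11322 - 6425 = -63595675/11322 ≈ -5617.0)
1/u(-177) - d = 1/((77/78)*(-177)) - 1*(-63595675/11322) = 1/(-4543/26) + 63595675/11322 = -26/4543 + 63595675/11322 = 288914857153/51435846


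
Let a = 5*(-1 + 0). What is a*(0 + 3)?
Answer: -15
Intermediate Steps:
a = -5 (a = 5*(-1) = -5)
a*(0 + 3) = -5*(0 + 3) = -5*3 = -15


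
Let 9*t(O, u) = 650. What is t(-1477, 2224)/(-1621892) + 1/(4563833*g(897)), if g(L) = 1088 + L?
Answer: -2944235465611/66118760102661570 ≈ -4.4530e-5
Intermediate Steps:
t(O, u) = 650/9 (t(O, u) = (⅑)*650 = 650/9)
t(-1477, 2224)/(-1621892) + 1/(4563833*g(897)) = (650/9)/(-1621892) + 1/(4563833*(1088 + 897)) = (650/9)*(-1/1621892) + (1/4563833)/1985 = -325/7298514 + (1/4563833)*(1/1985) = -325/7298514 + 1/9059208505 = -2944235465611/66118760102661570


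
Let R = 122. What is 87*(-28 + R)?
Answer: 8178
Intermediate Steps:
87*(-28 + R) = 87*(-28 + 122) = 87*94 = 8178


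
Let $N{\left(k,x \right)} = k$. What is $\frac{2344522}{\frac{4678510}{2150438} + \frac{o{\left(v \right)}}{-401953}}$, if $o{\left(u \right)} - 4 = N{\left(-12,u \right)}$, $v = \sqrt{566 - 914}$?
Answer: $\frac{1013273108221621054}{940279166767} \approx 1.0776 \cdot 10^{6}$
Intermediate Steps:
$v = 2 i \sqrt{87}$ ($v = \sqrt{-348} = 2 i \sqrt{87} \approx 18.655 i$)
$o{\left(u \right)} = -8$ ($o{\left(u \right)} = 4 - 12 = -8$)
$\frac{2344522}{\frac{4678510}{2150438} + \frac{o{\left(v \right)}}{-401953}} = \frac{2344522}{\frac{4678510}{2150438} - \frac{8}{-401953}} = \frac{2344522}{4678510 \cdot \frac{1}{2150438} - - \frac{8}{401953}} = \frac{2344522}{\frac{2339255}{1075219} + \frac{8}{401953}} = \frac{2344522}{\frac{940279166767}{432187502707}} = 2344522 \cdot \frac{432187502707}{940279166767} = \frac{1013273108221621054}{940279166767}$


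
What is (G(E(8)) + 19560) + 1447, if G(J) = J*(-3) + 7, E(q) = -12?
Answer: 21050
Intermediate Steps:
G(J) = 7 - 3*J (G(J) = -3*J + 7 = 7 - 3*J)
(G(E(8)) + 19560) + 1447 = ((7 - 3*(-12)) + 19560) + 1447 = ((7 + 36) + 19560) + 1447 = (43 + 19560) + 1447 = 19603 + 1447 = 21050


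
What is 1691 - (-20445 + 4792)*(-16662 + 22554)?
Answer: 92229167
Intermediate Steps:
1691 - (-20445 + 4792)*(-16662 + 22554) = 1691 - (-15653)*5892 = 1691 - 1*(-92227476) = 1691 + 92227476 = 92229167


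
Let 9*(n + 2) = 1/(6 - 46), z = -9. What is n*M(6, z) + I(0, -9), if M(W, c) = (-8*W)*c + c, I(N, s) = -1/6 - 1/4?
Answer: -101711/120 ≈ -847.59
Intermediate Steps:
I(N, s) = -5/12 (I(N, s) = -1*1/6 - 1*1/4 = -1/6 - 1/4 = -5/12)
M(W, c) = c - 8*W*c (M(W, c) = -8*W*c + c = c - 8*W*c)
n = -721/360 (n = -2 + 1/(9*(6 - 46)) = -2 + (1/9)/(-40) = -2 + (1/9)*(-1/40) = -2 - 1/360 = -721/360 ≈ -2.0028)
n*M(6, z) + I(0, -9) = -(-721)*(1 - 8*6)/40 - 5/12 = -(-721)*(1 - 48)/40 - 5/12 = -(-721)*(-47)/40 - 5/12 = -721/360*423 - 5/12 = -33887/40 - 5/12 = -101711/120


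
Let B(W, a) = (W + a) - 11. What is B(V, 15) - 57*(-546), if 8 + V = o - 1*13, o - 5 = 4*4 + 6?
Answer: 31132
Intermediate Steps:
o = 27 (o = 5 + (4*4 + 6) = 5 + (16 + 6) = 5 + 22 = 27)
V = 6 (V = -8 + (27 - 1*13) = -8 + (27 - 13) = -8 + 14 = 6)
B(W, a) = -11 + W + a
B(V, 15) - 57*(-546) = (-11 + 6 + 15) - 57*(-546) = 10 + 31122 = 31132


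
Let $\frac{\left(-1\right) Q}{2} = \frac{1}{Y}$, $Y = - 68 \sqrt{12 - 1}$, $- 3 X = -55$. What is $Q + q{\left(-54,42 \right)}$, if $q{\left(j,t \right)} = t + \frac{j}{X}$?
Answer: $\frac{2148}{55} + \frac{\sqrt{11}}{374} \approx 39.063$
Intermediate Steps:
$X = \frac{55}{3}$ ($X = \left(- \frac{1}{3}\right) \left(-55\right) = \frac{55}{3} \approx 18.333$)
$q{\left(j,t \right)} = t + \frac{3 j}{55}$ ($q{\left(j,t \right)} = t + \frac{j}{\frac{55}{3}} = t + j \frac{3}{55} = t + \frac{3 j}{55}$)
$Y = - 68 \sqrt{11} \approx -225.53$
$Q = \frac{\sqrt{11}}{374}$ ($Q = - \frac{2}{\left(-68\right) \sqrt{11}} = - 2 \left(- \frac{\sqrt{11}}{748}\right) = \frac{\sqrt{11}}{374} \approx 0.008868$)
$Q + q{\left(-54,42 \right)} = \frac{\sqrt{11}}{374} + \left(42 + \frac{3}{55} \left(-54\right)\right) = \frac{\sqrt{11}}{374} + \left(42 - \frac{162}{55}\right) = \frac{\sqrt{11}}{374} + \frac{2148}{55} = \frac{2148}{55} + \frac{\sqrt{11}}{374}$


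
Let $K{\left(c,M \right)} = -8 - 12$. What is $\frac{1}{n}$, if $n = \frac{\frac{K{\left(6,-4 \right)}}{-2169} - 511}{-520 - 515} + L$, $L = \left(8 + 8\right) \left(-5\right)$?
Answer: $- \frac{2244915}{178484861} \approx -0.012578$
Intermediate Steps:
$K{\left(c,M \right)} = -20$
$L = -80$ ($L = 16 \left(-5\right) = -80$)
$n = - \frac{178484861}{2244915}$ ($n = \frac{- \frac{20}{-2169} - 511}{-520 - 515} - 80 = \frac{\left(-20\right) \left(- \frac{1}{2169}\right) - 511}{-1035} - 80 = \left(\frac{20}{2169} - 511\right) \left(- \frac{1}{1035}\right) - 80 = \left(- \frac{1108339}{2169}\right) \left(- \frac{1}{1035}\right) - 80 = \frac{1108339}{2244915} - 80 = - \frac{178484861}{2244915} \approx -79.506$)
$\frac{1}{n} = \frac{1}{- \frac{178484861}{2244915}} = - \frac{2244915}{178484861}$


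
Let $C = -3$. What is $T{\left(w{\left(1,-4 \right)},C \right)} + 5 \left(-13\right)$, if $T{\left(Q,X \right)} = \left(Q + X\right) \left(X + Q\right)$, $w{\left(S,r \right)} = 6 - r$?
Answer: $-16$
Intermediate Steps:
$T{\left(Q,X \right)} = \left(Q + X\right)^{2}$ ($T{\left(Q,X \right)} = \left(Q + X\right) \left(Q + X\right) = \left(Q + X\right)^{2}$)
$T{\left(w{\left(1,-4 \right)},C \right)} + 5 \left(-13\right) = \left(\left(6 - -4\right) - 3\right)^{2} + 5 \left(-13\right) = \left(\left(6 + 4\right) - 3\right)^{2} - 65 = \left(10 - 3\right)^{2} - 65 = 7^{2} - 65 = 49 - 65 = -16$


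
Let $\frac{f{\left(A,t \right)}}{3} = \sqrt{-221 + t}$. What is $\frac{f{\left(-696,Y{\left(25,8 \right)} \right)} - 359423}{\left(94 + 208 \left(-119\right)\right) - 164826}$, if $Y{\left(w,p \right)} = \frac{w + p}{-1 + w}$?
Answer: $\frac{359423}{189484} - \frac{3 i \sqrt{3514}}{757936} \approx 1.8969 - 0.00023463 i$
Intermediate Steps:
$Y{\left(w,p \right)} = \frac{p + w}{-1 + w}$
$f{\left(A,t \right)} = 3 \sqrt{-221 + t}$
$\frac{f{\left(-696,Y{\left(25,8 \right)} \right)} - 359423}{\left(94 + 208 \left(-119\right)\right) - 164826} = \frac{3 \sqrt{-221 + \frac{8 + 25}{-1 + 25}} - 359423}{\left(94 + 208 \left(-119\right)\right) - 164826} = \frac{3 \sqrt{-221 + \frac{1}{24} \cdot 33} - 359423}{\left(94 - 24752\right) - 164826} = \frac{3 \sqrt{-221 + \frac{1}{24} \cdot 33} - 359423}{-24658 - 164826} = \frac{3 \sqrt{-221 + \frac{11}{8}} - 359423}{-189484} = \left(3 \sqrt{- \frac{1757}{8}} - 359423\right) \left(- \frac{1}{189484}\right) = \left(3 \frac{i \sqrt{3514}}{4} - 359423\right) \left(- \frac{1}{189484}\right) = \left(\frac{3 i \sqrt{3514}}{4} - 359423\right) \left(- \frac{1}{189484}\right) = \left(-359423 + \frac{3 i \sqrt{3514}}{4}\right) \left(- \frac{1}{189484}\right) = \frac{359423}{189484} - \frac{3 i \sqrt{3514}}{757936}$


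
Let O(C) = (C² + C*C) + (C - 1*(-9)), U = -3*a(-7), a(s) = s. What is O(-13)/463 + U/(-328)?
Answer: 99829/151864 ≈ 0.65736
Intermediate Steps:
U = 21 (U = -3*(-7) = 21)
O(C) = 9 + C + 2*C² (O(C) = (C² + C²) + (C + 9) = 2*C² + (9 + C) = 9 + C + 2*C²)
O(-13)/463 + U/(-328) = (9 - 13 + 2*(-13)²)/463 + 21/(-328) = (9 - 13 + 2*169)*(1/463) + 21*(-1/328) = (9 - 13 + 338)*(1/463) - 21/328 = 334*(1/463) - 21/328 = 334/463 - 21/328 = 99829/151864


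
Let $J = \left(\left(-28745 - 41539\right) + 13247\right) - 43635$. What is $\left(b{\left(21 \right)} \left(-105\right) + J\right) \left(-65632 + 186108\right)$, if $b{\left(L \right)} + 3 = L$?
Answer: $-12356259512$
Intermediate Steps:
$b{\left(L \right)} = -3 + L$
$J = -100672$ ($J = \left(\left(-28745 - 41539\right) + 13247\right) - 43635 = \left(-70284 + 13247\right) - 43635 = -57037 - 43635 = -100672$)
$\left(b{\left(21 \right)} \left(-105\right) + J\right) \left(-65632 + 186108\right) = \left(\left(-3 + 21\right) \left(-105\right) - 100672\right) \left(-65632 + 186108\right) = \left(18 \left(-105\right) - 100672\right) 120476 = \left(-1890 - 100672\right) 120476 = \left(-102562\right) 120476 = -12356259512$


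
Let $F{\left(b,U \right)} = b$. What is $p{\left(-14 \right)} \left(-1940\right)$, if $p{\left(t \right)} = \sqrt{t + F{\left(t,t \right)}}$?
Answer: $- 3880 i \sqrt{7} \approx - 10266.0 i$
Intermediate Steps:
$p{\left(t \right)} = \sqrt{2} \sqrt{t}$ ($p{\left(t \right)} = \sqrt{t + t} = \sqrt{2 t} = \sqrt{2} \sqrt{t}$)
$p{\left(-14 \right)} \left(-1940\right) = \sqrt{2} \sqrt{-14} \left(-1940\right) = \sqrt{2} i \sqrt{14} \left(-1940\right) = 2 i \sqrt{7} \left(-1940\right) = - 3880 i \sqrt{7}$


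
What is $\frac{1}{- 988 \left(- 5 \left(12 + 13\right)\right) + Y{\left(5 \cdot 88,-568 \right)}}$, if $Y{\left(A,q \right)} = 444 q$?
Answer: $- \frac{1}{128692} \approx -7.7705 \cdot 10^{-6}$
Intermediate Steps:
$\frac{1}{- 988 \left(- 5 \left(12 + 13\right)\right) + Y{\left(5 \cdot 88,-568 \right)}} = \frac{1}{- 988 \left(- 5 \left(12 + 13\right)\right) + 444 \left(-568\right)} = \frac{1}{- 988 \left(\left(-5\right) 25\right) - 252192} = \frac{1}{\left(-988\right) \left(-125\right) - 252192} = \frac{1}{123500 - 252192} = \frac{1}{-128692} = - \frac{1}{128692}$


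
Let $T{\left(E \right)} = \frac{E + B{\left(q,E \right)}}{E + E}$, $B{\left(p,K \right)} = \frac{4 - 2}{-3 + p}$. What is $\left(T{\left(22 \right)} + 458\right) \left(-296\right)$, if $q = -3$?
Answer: $- \frac{4478554}{33} \approx -1.3571 \cdot 10^{5}$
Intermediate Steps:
$B{\left(p,K \right)} = \frac{2}{-3 + p}$
$T{\left(E \right)} = \frac{- \frac{1}{3} + E}{2 E}$ ($T{\left(E \right)} = \frac{E + \frac{2}{-3 - 3}}{E + E} = \frac{E + \frac{2}{-6}}{2 E} = \left(E + 2 \left(- \frac{1}{6}\right)\right) \frac{1}{2 E} = \left(E - \frac{1}{3}\right) \frac{1}{2 E} = \left(- \frac{1}{3} + E\right) \frac{1}{2 E} = \frac{- \frac{1}{3} + E}{2 E}$)
$\left(T{\left(22 \right)} + 458\right) \left(-296\right) = \left(\frac{-1 + 3 \cdot 22}{6 \cdot 22} + 458\right) \left(-296\right) = \left(\frac{1}{6} \cdot \frac{1}{22} \left(-1 + 66\right) + 458\right) \left(-296\right) = \left(\frac{1}{6} \cdot \frac{1}{22} \cdot 65 + 458\right) \left(-296\right) = \left(\frac{65}{132} + 458\right) \left(-296\right) = \frac{60521}{132} \left(-296\right) = - \frac{4478554}{33}$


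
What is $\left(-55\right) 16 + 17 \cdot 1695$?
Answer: $27935$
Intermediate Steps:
$\left(-55\right) 16 + 17 \cdot 1695 = -880 + 28815 = 27935$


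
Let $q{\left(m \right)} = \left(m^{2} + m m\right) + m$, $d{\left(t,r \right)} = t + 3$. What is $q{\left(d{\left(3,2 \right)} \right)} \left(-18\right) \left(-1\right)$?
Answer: $1404$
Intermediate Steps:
$d{\left(t,r \right)} = 3 + t$
$q{\left(m \right)} = m + 2 m^{2}$ ($q{\left(m \right)} = \left(m^{2} + m^{2}\right) + m = 2 m^{2} + m = m + 2 m^{2}$)
$q{\left(d{\left(3,2 \right)} \right)} \left(-18\right) \left(-1\right) = \left(3 + 3\right) \left(1 + 2 \left(3 + 3\right)\right) \left(-18\right) \left(-1\right) = 6 \left(1 + 2 \cdot 6\right) \left(-18\right) \left(-1\right) = 6 \left(1 + 12\right) \left(-18\right) \left(-1\right) = 6 \cdot 13 \left(-18\right) \left(-1\right) = 78 \left(-18\right) \left(-1\right) = \left(-1404\right) \left(-1\right) = 1404$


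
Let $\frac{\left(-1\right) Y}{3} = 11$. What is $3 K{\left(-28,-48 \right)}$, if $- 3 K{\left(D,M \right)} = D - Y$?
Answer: $-5$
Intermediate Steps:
$Y = -33$ ($Y = \left(-3\right) 11 = -33$)
$K{\left(D,M \right)} = -11 - \frac{D}{3}$ ($K{\left(D,M \right)} = - \frac{D - -33}{3} = - \frac{D + 33}{3} = - \frac{33 + D}{3} = -11 - \frac{D}{3}$)
$3 K{\left(-28,-48 \right)} = 3 \left(-11 - - \frac{28}{3}\right) = 3 \left(-11 + \frac{28}{3}\right) = 3 \left(- \frac{5}{3}\right) = -5$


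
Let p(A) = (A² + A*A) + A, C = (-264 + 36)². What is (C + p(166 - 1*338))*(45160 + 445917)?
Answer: 54499725460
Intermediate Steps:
C = 51984 (C = (-228)² = 51984)
p(A) = A + 2*A² (p(A) = (A² + A²) + A = 2*A² + A = A + 2*A²)
(C + p(166 - 1*338))*(45160 + 445917) = (51984 + (166 - 1*338)*(1 + 2*(166 - 1*338)))*(45160 + 445917) = (51984 + (166 - 338)*(1 + 2*(166 - 338)))*491077 = (51984 - 172*(1 + 2*(-172)))*491077 = (51984 - 172*(1 - 344))*491077 = (51984 - 172*(-343))*491077 = (51984 + 58996)*491077 = 110980*491077 = 54499725460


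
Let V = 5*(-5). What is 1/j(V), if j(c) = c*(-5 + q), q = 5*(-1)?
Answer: 1/250 ≈ 0.0040000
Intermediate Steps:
V = -25
q = -5
j(c) = -10*c (j(c) = c*(-5 - 5) = c*(-10) = -10*c)
1/j(V) = 1/(-10*(-25)) = 1/250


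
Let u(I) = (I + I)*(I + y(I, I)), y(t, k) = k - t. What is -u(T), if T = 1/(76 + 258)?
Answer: -1/55778 ≈ -1.7928e-5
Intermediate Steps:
T = 1/334 ≈ 0.0029940
u(I) = 2*I² (u(I) = (I + I)*(I + (I - I)) = (2*I)*(I + 0) = (2*I)*I = 2*I²)
-u(T) = -2*(1/334)² = -2/111556 = -1*1/55778 = -1/55778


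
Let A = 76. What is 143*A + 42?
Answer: 10910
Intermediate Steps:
143*A + 42 = 143*76 + 42 = 10868 + 42 = 10910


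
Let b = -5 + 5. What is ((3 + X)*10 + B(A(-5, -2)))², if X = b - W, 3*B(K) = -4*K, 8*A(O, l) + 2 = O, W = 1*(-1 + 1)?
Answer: 34969/36 ≈ 971.36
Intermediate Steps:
W = 0 (W = 1*0 = 0)
b = 0
A(O, l) = -¼ + O/8
B(K) = -4*K/3 (B(K) = (-4*K)/3 = -4*K/3)
X = 0 (X = 0 - 1*0 = 0 + 0 = 0)
((3 + X)*10 + B(A(-5, -2)))² = ((3 + 0)*10 - 4*(-¼ + (⅛)*(-5))/3)² = (3*10 - 4*(-¼ - 5/8)/3)² = (30 - 4/3*(-7/8))² = (30 + 7/6)² = (187/6)² = 34969/36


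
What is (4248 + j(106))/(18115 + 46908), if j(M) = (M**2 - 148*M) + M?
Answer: -2/1327 ≈ -0.0015072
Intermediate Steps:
j(M) = M**2 - 147*M
(4248 + j(106))/(18115 + 46908) = (4248 + 106*(-147 + 106))/(18115 + 46908) = (4248 + 106*(-41))/65023 = (4248 - 4346)*(1/65023) = -98*1/65023 = -2/1327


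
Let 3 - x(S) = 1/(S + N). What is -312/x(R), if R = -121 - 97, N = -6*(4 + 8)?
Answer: -6960/67 ≈ -103.88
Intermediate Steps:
N = -72 (N = -6*12 = -72)
R = -218
x(S) = 3 - 1/(-72 + S) (x(S) = 3 - 1/(S - 72) = 3 - 1/(-72 + S))
-312/x(R) = -312*(-72 - 218)/(-217 + 3*(-218)) = -312*(-290/(-217 - 654)) = -312/((-1/290*(-871))) = -312/871/290 = -312*290/871 = -6960/67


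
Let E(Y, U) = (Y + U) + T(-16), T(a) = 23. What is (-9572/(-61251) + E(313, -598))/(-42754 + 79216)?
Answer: -8019095/1116666981 ≈ -0.0071813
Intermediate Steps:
E(Y, U) = 23 + U + Y (E(Y, U) = (Y + U) + 23 = (U + Y) + 23 = 23 + U + Y)
(-9572/(-61251) + E(313, -598))/(-42754 + 79216) = (-9572/(-61251) + (23 - 598 + 313))/(-42754 + 79216) = (-9572*(-1/61251) - 262)/36462 = (9572/61251 - 262)*(1/36462) = -16038190/61251*1/36462 = -8019095/1116666981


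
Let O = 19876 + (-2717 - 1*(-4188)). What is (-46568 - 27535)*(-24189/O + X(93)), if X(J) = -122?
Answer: 194781439869/21347 ≈ 9.1245e+6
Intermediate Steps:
O = 21347 (O = 19876 + (-2717 + 4188) = 19876 + 1471 = 21347)
(-46568 - 27535)*(-24189/O + X(93)) = (-46568 - 27535)*(-24189/21347 - 122) = -74103*(-24189*1/21347 - 122) = -74103*(-24189/21347 - 122) = -74103*(-2628523/21347) = 194781439869/21347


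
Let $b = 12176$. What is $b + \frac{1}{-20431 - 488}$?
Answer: $\frac{254709743}{20919} \approx 12176.0$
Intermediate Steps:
$b + \frac{1}{-20431 - 488} = 12176 + \frac{1}{-20431 - 488} = 12176 + \frac{1}{-20919} = 12176 - \frac{1}{20919} = \frac{254709743}{20919}$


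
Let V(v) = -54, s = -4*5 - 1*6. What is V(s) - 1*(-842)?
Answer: 788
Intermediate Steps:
s = -26 (s = -20 - 6 = -26)
V(s) - 1*(-842) = -54 - 1*(-842) = -54 + 842 = 788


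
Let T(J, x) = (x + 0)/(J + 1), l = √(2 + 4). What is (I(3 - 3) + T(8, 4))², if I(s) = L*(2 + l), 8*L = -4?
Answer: 293/162 + 5*√6/9 ≈ 3.1695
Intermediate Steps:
L = -½ (L = (⅛)*(-4) = -½ ≈ -0.50000)
l = √6 ≈ 2.4495
T(J, x) = x/(1 + J)
I(s) = -1 - √6/2 (I(s) = -(2 + √6)/2 = -1 - √6/2)
(I(3 - 3) + T(8, 4))² = ((-1 - √6/2) + 4/(1 + 8))² = ((-1 - √6/2) + 4/9)² = (-5/9 - √6/2)²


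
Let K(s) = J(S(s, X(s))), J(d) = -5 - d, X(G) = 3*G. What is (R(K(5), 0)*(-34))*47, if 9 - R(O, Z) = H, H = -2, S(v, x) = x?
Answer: -17578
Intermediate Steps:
K(s) = -5 - 3*s
R(O, Z) = 11 (R(O, Z) = 9 - 1*(-2) = 9 + 2 = 11)
(R(K(5), 0)*(-34))*47 = (11*(-34))*47 = -374*47 = -17578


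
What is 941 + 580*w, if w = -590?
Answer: -341259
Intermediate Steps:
941 + 580*w = 941 + 580*(-590) = 941 - 342200 = -341259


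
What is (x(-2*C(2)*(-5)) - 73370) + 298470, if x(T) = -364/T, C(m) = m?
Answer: 1125409/5 ≈ 2.2508e+5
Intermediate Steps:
(x(-2*C(2)*(-5)) - 73370) + 298470 = (-364/(-2*2*(-5)) - 73370) + 298470 = (-364/((-4*(-5))) - 73370) + 298470 = (-364/20 - 73370) + 298470 = (-364*1/20 - 73370) + 298470 = (-91/5 - 73370) + 298470 = -366941/5 + 298470 = 1125409/5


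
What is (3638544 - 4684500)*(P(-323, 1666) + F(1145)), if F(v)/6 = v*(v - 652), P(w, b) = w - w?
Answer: -3542558835960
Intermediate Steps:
P(w, b) = 0
F(v) = 6*v*(-652 + v) (F(v) = 6*(v*(v - 652)) = 6*(v*(-652 + v)) = 6*v*(-652 + v))
(3638544 - 4684500)*(P(-323, 1666) + F(1145)) = (3638544 - 4684500)*(0 + 6*1145*(-652 + 1145)) = -1045956*(0 + 6*1145*493) = -1045956*(0 + 3386910) = -1045956*3386910 = -3542558835960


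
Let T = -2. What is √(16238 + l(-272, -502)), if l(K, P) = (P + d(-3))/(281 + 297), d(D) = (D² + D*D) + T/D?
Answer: √42232863/51 ≈ 127.43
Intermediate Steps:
d(D) = -2/D + 2*D² (d(D) = (D² + D*D) - 2/D = (D² + D²) - 2/D = 2*D² - 2/D = -2/D + 2*D²)
l(K, P) = 28/867 + P/578 (l(K, P) = (P + 2*(-1 + (-3)³)/(-3))/(281 + 297) = (P + 2*(-⅓)*(-1 - 27))/578 = (P + 2*(-⅓)*(-28))*(1/578) = (P + 56/3)*(1/578) = (56/3 + P)*(1/578) = 28/867 + P/578)
√(16238 + l(-272, -502)) = √(16238 + (28/867 + (1/578)*(-502))) = √(16238 + (28/867 - 251/289)) = √(16238 - 725/867) = √(14077621/867) = √42232863/51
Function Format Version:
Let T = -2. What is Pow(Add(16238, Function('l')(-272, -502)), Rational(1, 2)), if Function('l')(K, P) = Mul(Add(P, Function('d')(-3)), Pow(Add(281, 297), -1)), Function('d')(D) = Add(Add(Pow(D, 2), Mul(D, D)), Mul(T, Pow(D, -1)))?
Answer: Mul(Rational(1, 51), Pow(42232863, Rational(1, 2))) ≈ 127.43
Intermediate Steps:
Function('d')(D) = Add(Mul(-2, Pow(D, -1)), Mul(2, Pow(D, 2))) (Function('d')(D) = Add(Add(Pow(D, 2), Mul(D, D)), Mul(-2, Pow(D, -1))) = Add(Add(Pow(D, 2), Pow(D, 2)), Mul(-2, Pow(D, -1))) = Add(Mul(2, Pow(D, 2)), Mul(-2, Pow(D, -1))) = Add(Mul(-2, Pow(D, -1)), Mul(2, Pow(D, 2))))
Function('l')(K, P) = Add(Rational(28, 867), Mul(Rational(1, 578), P)) (Function('l')(K, P) = Mul(Add(P, Mul(2, Pow(-3, -1), Add(-1, Pow(-3, 3)))), Pow(Add(281, 297), -1)) = Mul(Add(P, Mul(2, Rational(-1, 3), Add(-1, -27))), Pow(578, -1)) = Mul(Add(P, Mul(2, Rational(-1, 3), -28)), Rational(1, 578)) = Mul(Add(P, Rational(56, 3)), Rational(1, 578)) = Mul(Add(Rational(56, 3), P), Rational(1, 578)) = Add(Rational(28, 867), Mul(Rational(1, 578), P)))
Pow(Add(16238, Function('l')(-272, -502)), Rational(1, 2)) = Pow(Add(16238, Add(Rational(28, 867), Mul(Rational(1, 578), -502))), Rational(1, 2)) = Pow(Add(16238, Add(Rational(28, 867), Rational(-251, 289))), Rational(1, 2)) = Pow(Add(16238, Rational(-725, 867)), Rational(1, 2)) = Pow(Rational(14077621, 867), Rational(1, 2)) = Mul(Rational(1, 51), Pow(42232863, Rational(1, 2)))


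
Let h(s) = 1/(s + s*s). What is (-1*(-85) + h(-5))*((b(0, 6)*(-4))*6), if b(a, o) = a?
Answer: 0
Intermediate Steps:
h(s) = 1/(s + s²)
(-1*(-85) + h(-5))*((b(0, 6)*(-4))*6) = (-1*(-85) + 1/((-5)*(1 - 5)))*((0*(-4))*6) = (85 - ⅕/(-4))*(0*6) = (85 - ⅕*(-¼))*0 = (85 + 1/20)*0 = (1701/20)*0 = 0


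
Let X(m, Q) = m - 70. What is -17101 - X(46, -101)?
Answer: -17077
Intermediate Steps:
X(m, Q) = -70 + m
-17101 - X(46, -101) = -17101 - (-70 + 46) = -17101 - 1*(-24) = -17101 + 24 = -17077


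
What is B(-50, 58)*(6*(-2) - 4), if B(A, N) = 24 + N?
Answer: -1312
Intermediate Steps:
B(-50, 58)*(6*(-2) - 4) = (24 + 58)*(6*(-2) - 4) = 82*(-12 - 4) = 82*(-16) = -1312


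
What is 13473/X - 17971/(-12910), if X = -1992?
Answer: -23023033/4286120 ≈ -5.3715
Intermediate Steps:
13473/X - 17971/(-12910) = 13473/(-1992) - 17971/(-12910) = 13473*(-1/1992) - 17971*(-1/12910) = -4491/664 + 17971/12910 = -23023033/4286120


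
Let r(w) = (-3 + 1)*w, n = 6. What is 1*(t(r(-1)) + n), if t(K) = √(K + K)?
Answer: 8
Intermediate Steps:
r(w) = -2*w
t(K) = √2*√K (t(K) = √(2*K) = √2*√K)
1*(t(r(-1)) + n) = 1*(√2*√(-2*(-1)) + 6) = 1*(√2*√2 + 6) = 1*(2 + 6) = 1*8 = 8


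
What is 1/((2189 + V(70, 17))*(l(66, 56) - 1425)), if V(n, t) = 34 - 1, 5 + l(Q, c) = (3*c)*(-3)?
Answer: -1/4297348 ≈ -2.3270e-7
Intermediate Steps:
l(Q, c) = -5 - 9*c (l(Q, c) = -5 + (3*c)*(-3) = -5 - 9*c)
V(n, t) = 33
1/((2189 + V(70, 17))*(l(66, 56) - 1425)) = 1/((2189 + 33)*((-5 - 9*56) - 1425)) = 1/(2222*((-5 - 504) - 1425)) = 1/(2222*(-509 - 1425)) = 1/(2222*(-1934)) = 1/(-4297348) = -1/4297348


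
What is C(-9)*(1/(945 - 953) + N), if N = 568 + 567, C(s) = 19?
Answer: 172501/8 ≈ 21563.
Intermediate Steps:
N = 1135
C(-9)*(1/(945 - 953) + N) = 19*(1/(945 - 953) + 1135) = 19*(1/(-8) + 1135) = 19*(-⅛ + 1135) = 19*(9079/8) = 172501/8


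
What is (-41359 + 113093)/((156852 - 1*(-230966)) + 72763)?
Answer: 71734/460581 ≈ 0.15575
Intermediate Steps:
(-41359 + 113093)/((156852 - 1*(-230966)) + 72763) = 71734/((156852 + 230966) + 72763) = 71734/(387818 + 72763) = 71734/460581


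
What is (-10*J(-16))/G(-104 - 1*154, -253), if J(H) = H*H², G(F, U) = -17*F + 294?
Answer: 1024/117 ≈ 8.7521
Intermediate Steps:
G(F, U) = 294 - 17*F
J(H) = H³
(-10*J(-16))/G(-104 - 1*154, -253) = (-10*(-16)³)/(294 - 17*(-104 - 1*154)) = (-10*(-4096))/(294 - 17*(-104 - 154)) = 40960/(294 - 17*(-258)) = 40960/(294 + 4386) = 40960/4680 = 40960*(1/4680) = 1024/117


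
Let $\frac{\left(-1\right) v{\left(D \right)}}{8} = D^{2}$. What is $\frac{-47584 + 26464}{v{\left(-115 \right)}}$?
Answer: $\frac{528}{2645} \approx 0.19962$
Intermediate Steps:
$v{\left(D \right)} = - 8 D^{2}$
$\frac{-47584 + 26464}{v{\left(-115 \right)}} = \frac{-47584 + 26464}{\left(-8\right) \left(-115\right)^{2}} = - \frac{21120}{\left(-8\right) 13225} = - \frac{21120}{-105800} = \left(-21120\right) \left(- \frac{1}{105800}\right) = \frac{528}{2645}$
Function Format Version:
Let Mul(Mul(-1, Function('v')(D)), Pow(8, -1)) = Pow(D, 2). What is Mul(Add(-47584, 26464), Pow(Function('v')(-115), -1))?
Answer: Rational(528, 2645) ≈ 0.19962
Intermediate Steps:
Function('v')(D) = Mul(-8, Pow(D, 2))
Mul(Add(-47584, 26464), Pow(Function('v')(-115), -1)) = Mul(Add(-47584, 26464), Pow(Mul(-8, Pow(-115, 2)), -1)) = Mul(-21120, Pow(Mul(-8, 13225), -1)) = Mul(-21120, Pow(-105800, -1)) = Mul(-21120, Rational(-1, 105800)) = Rational(528, 2645)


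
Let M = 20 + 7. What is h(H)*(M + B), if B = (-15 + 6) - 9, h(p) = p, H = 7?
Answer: 63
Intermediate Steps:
M = 27
B = -18 (B = -9 - 9 = -18)
h(H)*(M + B) = 7*(27 - 18) = 7*9 = 63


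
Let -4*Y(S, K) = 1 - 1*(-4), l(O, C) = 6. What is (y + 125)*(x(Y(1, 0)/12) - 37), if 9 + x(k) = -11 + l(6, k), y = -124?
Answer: -51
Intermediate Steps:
Y(S, K) = -5/4 (Y(S, K) = -(1 - 1*(-4))/4 = -(1 + 4)/4 = -¼*5 = -5/4)
x(k) = -14 (x(k) = -9 + (-11 + 6) = -9 - 5 = -14)
(y + 125)*(x(Y(1, 0)/12) - 37) = (-124 + 125)*(-14 - 37) = 1*(-51) = -51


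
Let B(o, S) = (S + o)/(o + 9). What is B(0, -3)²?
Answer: ⅑ ≈ 0.11111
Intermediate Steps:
B(o, S) = (S + o)/(9 + o)
B(0, -3)² = ((-3 + 0)/(9 + 0))² = (-3/9)² = ((⅑)*(-3))² = (-⅓)² = ⅑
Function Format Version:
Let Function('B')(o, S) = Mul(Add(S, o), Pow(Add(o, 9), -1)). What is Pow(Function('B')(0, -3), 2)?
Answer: Rational(1, 9) ≈ 0.11111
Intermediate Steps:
Function('B')(o, S) = Mul(Pow(Add(9, o), -1), Add(S, o)) (Function('B')(o, S) = Mul(Add(S, o), Pow(Add(9, o), -1)) = Mul(Pow(Add(9, o), -1), Add(S, o)))
Pow(Function('B')(0, -3), 2) = Pow(Mul(Pow(Add(9, 0), -1), Add(-3, 0)), 2) = Pow(Mul(Pow(9, -1), -3), 2) = Pow(Mul(Rational(1, 9), -3), 2) = Pow(Rational(-1, 3), 2) = Rational(1, 9)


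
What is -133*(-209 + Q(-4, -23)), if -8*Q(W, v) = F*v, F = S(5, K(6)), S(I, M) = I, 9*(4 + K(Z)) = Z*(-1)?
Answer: 207081/8 ≈ 25885.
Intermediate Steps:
K(Z) = -4 - Z/9 (K(Z) = -4 + (Z*(-1))/9 = -4 + (-Z)/9 = -4 - Z/9)
F = 5
Q(W, v) = -5*v/8
-133*(-209 + Q(-4, -23)) = -133*(-209 - 5/8*(-23)) = -133*(-209 + 115/8) = -133*(-1557/8) = 207081/8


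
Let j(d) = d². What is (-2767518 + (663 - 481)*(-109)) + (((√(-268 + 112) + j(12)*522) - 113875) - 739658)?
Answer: -3565721 + 2*I*√39 ≈ -3.5657e+6 + 12.49*I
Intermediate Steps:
(-2767518 + (663 - 481)*(-109)) + (((√(-268 + 112) + j(12)*522) - 113875) - 739658) = (-2767518 + (663 - 481)*(-109)) + (((√(-268 + 112) + 12²*522) - 113875) - 739658) = (-2767518 + 182*(-109)) + (((√(-156) + 144*522) - 113875) - 739658) = (-2767518 - 19838) + (((2*I*√39 + 75168) - 113875) - 739658) = -2787356 + (((75168 + 2*I*√39) - 113875) - 739658) = -2787356 + ((-38707 + 2*I*√39) - 739658) = -2787356 + (-778365 + 2*I*√39) = -3565721 + 2*I*√39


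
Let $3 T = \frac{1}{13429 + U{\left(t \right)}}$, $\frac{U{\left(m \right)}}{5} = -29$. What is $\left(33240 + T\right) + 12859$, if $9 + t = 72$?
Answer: $\frac{1837137349}{39852} \approx 46099.0$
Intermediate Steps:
$t = 63$ ($t = -9 + 72 = 63$)
$U{\left(m \right)} = -145$ ($U{\left(m \right)} = 5 \left(-29\right) = -145$)
$T = \frac{1}{39852}$ ($T = \frac{1}{3 \left(13429 - 145\right)} = \frac{1}{3 \cdot 13284} = \frac{1}{3} \cdot \frac{1}{13284} = \frac{1}{39852} \approx 2.5093 \cdot 10^{-5}$)
$\left(33240 + T\right) + 12859 = \left(33240 + \frac{1}{39852}\right) + 12859 = \frac{1324680481}{39852} + 12859 = \frac{1837137349}{39852}$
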